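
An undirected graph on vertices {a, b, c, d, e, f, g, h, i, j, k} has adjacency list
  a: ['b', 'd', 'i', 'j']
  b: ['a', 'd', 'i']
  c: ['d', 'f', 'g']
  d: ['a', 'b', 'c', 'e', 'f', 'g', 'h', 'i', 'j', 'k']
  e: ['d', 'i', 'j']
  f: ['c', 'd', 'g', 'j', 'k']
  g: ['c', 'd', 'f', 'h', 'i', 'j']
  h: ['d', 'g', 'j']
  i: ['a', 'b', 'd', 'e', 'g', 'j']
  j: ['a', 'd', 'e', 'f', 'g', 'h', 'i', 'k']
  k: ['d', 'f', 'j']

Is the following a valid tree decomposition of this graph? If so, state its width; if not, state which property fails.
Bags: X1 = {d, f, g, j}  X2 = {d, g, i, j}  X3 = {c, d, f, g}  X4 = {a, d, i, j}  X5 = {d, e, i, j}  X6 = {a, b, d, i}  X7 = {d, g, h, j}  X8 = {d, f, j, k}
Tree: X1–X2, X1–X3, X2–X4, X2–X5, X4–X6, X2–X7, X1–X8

Yes; width 3.

Checking the three conditions: (i) the bags cover all of {a, b, c, d, e, f, g, h, i, j, k}; (ii) for each edge, some bag contains both endpoints; (iii) the bags containing any fixed vertex form a subtree. All hold, so the decomposition is valid with width 4 − 1 = 3.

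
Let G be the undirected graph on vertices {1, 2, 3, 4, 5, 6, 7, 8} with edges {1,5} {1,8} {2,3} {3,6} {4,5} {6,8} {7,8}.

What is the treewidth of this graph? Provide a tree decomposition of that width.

Treewidth 1.
One optimal decomposition is:
Bags: B1 = {3, 6}  B2 = {2, 3}  B3 = {6, 8}  B4 = {7, 8}  B5 = {1, 8}  B6 = {1, 5}  B7 = {4, 5}
Tree: B1–B2, B1–B3, B3–B4, B4–B5, B5–B6, B6–B7

Every bag has size at most 2, so the width is 2 − 1 = 1 and tw(G) ≤ 1. Any graph with an edge has treewidth ≥ 1, and G has the edge 3–6. The upper and lower bounds meet at 1, so that is the treewidth.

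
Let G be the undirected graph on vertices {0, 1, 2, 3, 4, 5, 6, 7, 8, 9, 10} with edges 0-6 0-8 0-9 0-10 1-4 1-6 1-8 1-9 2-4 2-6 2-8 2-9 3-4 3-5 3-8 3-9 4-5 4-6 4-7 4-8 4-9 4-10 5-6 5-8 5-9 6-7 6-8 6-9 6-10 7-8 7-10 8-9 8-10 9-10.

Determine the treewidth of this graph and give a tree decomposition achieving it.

Treewidth 4.
One such decomposition:
Bags: B1 = {4, 6, 7, 8, 10}  B2 = {4, 6, 8, 9, 10}  B3 = {1, 4, 6, 8, 9}  B4 = {4, 5, 6, 8, 9}  B5 = {2, 4, 6, 8, 9}  B6 = {3, 4, 5, 8, 9}  B7 = {0, 6, 8, 9, 10}
Tree: B1–B2, B2–B3, B2–B4, B4–B5, B4–B6, B2–B7

Every bag has size at most 5, so the width is 5 − 1 = 4 and tw(G) ≤ 4. For the lower bound, the 5 vertices {0, 6, 8, 9, 10} are pairwise adjacent, and any tree decomposition puts a clique entirely inside one bag — forcing width ≥ 4. Hence tw(G) = 4 exactly.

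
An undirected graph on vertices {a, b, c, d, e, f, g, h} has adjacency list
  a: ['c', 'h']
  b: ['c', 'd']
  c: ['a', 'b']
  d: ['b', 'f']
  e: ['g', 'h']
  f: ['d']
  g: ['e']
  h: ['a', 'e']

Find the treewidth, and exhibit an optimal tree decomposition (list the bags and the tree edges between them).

Treewidth 1.
Bags: B1 = {e, g}  B2 = {e, h}  B3 = {a, h}  B4 = {a, c}  B5 = {b, c}  B6 = {b, d}  B7 = {d, f}
Tree: B1–B2, B2–B3, B3–B4, B4–B5, B5–B6, B6–B7

The largest bag has 2 vertices, giving width 1; this decomposition certifies tw(G) ≤ 1. Any graph with an edge has treewidth ≥ 1, and G has the edge g–e. The upper and lower bounds meet at 1, so that is the treewidth.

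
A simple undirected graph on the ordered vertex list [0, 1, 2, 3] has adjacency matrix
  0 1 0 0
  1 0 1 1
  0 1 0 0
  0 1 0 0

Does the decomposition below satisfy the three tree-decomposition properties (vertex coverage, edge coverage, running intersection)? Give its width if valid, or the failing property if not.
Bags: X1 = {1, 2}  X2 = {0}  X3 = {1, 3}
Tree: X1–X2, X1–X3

No — edge (1,0) lies in no bag.

A tree decomposition must satisfy three properties: every vertex lies in some bag; for every edge, both endpoints lie together in some bag; and for every vertex, the bags containing it form a connected subtree. Here edge (1,0) lies in no bag, so the decomposition is invalid.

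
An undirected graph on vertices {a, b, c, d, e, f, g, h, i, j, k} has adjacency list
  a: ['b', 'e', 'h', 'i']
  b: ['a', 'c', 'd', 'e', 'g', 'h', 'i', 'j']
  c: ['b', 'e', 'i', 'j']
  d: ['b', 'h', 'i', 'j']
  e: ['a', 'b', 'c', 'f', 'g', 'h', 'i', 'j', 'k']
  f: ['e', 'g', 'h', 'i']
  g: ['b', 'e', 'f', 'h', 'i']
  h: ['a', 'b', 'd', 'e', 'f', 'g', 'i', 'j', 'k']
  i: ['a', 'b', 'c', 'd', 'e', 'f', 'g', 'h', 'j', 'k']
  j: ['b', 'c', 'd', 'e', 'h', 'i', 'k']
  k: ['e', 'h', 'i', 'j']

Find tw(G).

4

A width-4 tree decomposition is:
Bags: B1 = {b, e, g, h, i}  B2 = {a, b, e, h, i}  B3 = {b, e, h, i, j}  B4 = {e, f, g, h, i}  B5 = {b, d, h, i, j}  B6 = {b, c, e, i, j}  B7 = {e, h, i, j, k}
Tree: B1–B2, B2–B3, B1–B4, B3–B5, B3–B6, B3–B7
Every bag has size at most 5, so the width is 5 − 1 = 4 and tw(G) ≤ 4. Conversely, {b, d, h, i, j} is a clique of size 5, and the vertices of any clique must share a bag in every tree decomposition; so some bag has ≥ 5 vertices and tw(G) ≥ 4. Hence tw(G) = 4 exactly.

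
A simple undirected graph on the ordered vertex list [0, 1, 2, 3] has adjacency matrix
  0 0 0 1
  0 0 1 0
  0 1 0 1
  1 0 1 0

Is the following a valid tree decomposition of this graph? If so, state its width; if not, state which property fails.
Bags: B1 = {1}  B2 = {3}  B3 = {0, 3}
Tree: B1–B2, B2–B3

No — vertex 2 appears in no bag.

A tree decomposition must satisfy three properties: every vertex lies in some bag; for every edge, both endpoints lie together in some bag; and for every vertex, the bags containing it form a connected subtree. Here vertex 2 appears in no bag, so the decomposition is invalid.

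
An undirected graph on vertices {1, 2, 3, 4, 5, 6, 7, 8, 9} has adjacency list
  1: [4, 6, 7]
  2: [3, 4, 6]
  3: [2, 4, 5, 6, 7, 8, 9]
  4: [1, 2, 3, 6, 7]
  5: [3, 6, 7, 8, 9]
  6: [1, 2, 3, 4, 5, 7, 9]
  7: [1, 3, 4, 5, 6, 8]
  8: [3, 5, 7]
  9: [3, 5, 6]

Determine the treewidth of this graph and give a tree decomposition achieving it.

Each bag holds 4 vertices, so the decomposition has width 3, which upper-bounds the treewidth. Conversely, {1, 4, 6, 7} is a clique of size 4, and the vertices of any clique must share a bag in every tree decomposition; so some bag has ≥ 4 vertices and tw(G) ≥ 3. The upper and lower bounds meet at 3, so that is the treewidth.

Treewidth 3.
Bags: B1 = {1, 4, 6, 7}  B2 = {3, 4, 6, 7}  B3 = {3, 5, 6, 7}  B4 = {3, 5, 6, 9}  B5 = {3, 5, 7, 8}  B6 = {2, 3, 4, 6}
Tree: B1–B2, B2–B3, B3–B4, B3–B5, B2–B6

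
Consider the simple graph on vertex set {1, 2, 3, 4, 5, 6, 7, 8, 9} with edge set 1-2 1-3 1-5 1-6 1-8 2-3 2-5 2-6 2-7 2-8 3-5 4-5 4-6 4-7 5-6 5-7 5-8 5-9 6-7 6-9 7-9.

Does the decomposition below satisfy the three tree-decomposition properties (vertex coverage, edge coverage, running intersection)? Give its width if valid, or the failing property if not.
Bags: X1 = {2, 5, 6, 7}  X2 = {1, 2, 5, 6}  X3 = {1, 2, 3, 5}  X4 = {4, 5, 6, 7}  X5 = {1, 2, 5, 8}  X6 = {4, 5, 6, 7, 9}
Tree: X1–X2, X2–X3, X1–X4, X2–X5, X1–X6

A tree decomposition must satisfy three properties: every vertex lies in some bag; for every edge, both endpoints lie together in some bag; and for every vertex, the bags containing it form a connected subtree. Here bags containing vertex 4 are not connected in the tree, so the decomposition is invalid.

No — bags containing vertex 4 are not connected in the tree.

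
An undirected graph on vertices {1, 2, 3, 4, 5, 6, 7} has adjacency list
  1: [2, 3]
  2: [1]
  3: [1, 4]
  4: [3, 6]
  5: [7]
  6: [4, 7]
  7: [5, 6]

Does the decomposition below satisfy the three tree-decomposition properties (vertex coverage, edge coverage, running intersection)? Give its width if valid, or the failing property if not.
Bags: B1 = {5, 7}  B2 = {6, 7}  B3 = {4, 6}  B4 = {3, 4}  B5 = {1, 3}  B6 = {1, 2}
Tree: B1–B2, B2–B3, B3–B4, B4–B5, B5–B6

Every vertex of G appears in some bag (union = {1, 2, 3, 4, 5, 6, 7}); every edge is covered by a bag; and for each vertex v the set of bags containing v is connected in the bag tree. The decomposition is therefore valid. The largest bag has 2 vertices, so the width is 1.

Yes; width 1.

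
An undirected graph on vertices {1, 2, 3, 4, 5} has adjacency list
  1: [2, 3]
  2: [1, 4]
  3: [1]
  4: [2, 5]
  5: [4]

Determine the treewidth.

1

A width-1 tree decomposition is:
Bags: B1 = {1, 3}  B2 = {1, 2}  B3 = {2, 4}  B4 = {4, 5}
Tree: B1–B2, B2–B3, B3–B4
Each bag holds 2 vertices, so the decomposition has width 1, which upper-bounds the treewidth. Any graph with an edge has treewidth ≥ 1, and G has the edge 3–1. Combining the bounds, tw(G) = 1.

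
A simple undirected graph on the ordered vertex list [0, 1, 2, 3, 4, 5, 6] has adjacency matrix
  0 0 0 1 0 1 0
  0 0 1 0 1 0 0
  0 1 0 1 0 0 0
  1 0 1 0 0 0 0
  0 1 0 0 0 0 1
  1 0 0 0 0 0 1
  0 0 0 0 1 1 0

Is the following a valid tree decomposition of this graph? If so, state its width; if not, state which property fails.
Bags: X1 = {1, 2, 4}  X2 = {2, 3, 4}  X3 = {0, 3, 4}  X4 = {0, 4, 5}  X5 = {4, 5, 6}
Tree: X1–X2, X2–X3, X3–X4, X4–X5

Yes; width 2.

Vertex coverage: the bags together contain {0, 1, 2, 3, 4, 5, 6}, the full vertex set. Edge coverage: each edge of G has both endpoints in at least one bag. Running intersection: for every vertex, the bags containing it form a connected subtree. All three properties hold, so this is a valid tree decomposition of width max|bag| − 1 = 2, and hence tw(G) ≤ 2.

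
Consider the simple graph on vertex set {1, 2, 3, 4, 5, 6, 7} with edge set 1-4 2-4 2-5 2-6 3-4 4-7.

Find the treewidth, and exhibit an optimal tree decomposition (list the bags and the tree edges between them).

Every bag has size at most 2, so the width is 2 − 1 = 1 and tw(G) ≤ 1. G has an edge, so its treewidth is at least 1. Therefore the treewidth is 1.

Treewidth 1.
One such decomposition:
Bags: B1 = {2, 5}  B2 = {2, 6}  B3 = {2, 4}  B4 = {1, 4}  B5 = {4, 7}  B6 = {3, 4}
Tree: B1–B2, B1–B3, B3–B4, B4–B5, B5–B6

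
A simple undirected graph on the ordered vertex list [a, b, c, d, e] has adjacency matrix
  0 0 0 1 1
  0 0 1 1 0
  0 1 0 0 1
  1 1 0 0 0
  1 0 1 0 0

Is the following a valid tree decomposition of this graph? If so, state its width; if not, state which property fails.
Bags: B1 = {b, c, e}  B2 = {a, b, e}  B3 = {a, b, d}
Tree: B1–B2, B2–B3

Every vertex of G appears in some bag (union = {a, b, c, d, e}); every edge is covered by a bag; and for each vertex v the set of bags containing v is connected in the bag tree. The decomposition is therefore valid. The largest bag has 3 vertices, so the width is 2.

Yes; width 2.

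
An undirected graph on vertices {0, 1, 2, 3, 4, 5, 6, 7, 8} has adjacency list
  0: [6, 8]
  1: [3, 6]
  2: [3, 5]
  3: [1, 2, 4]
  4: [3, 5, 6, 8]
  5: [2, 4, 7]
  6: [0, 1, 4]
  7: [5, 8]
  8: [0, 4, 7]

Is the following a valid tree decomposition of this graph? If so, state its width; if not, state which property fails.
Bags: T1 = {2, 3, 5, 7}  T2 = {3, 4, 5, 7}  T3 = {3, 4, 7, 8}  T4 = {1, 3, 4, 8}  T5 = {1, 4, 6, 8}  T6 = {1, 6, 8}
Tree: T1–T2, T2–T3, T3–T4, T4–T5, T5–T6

A tree decomposition must satisfy three properties: every vertex lies in some bag; for every edge, both endpoints lie together in some bag; and for every vertex, the bags containing it form a connected subtree. Here vertex 0 appears in no bag, so the decomposition is invalid.

No — vertex 0 appears in no bag.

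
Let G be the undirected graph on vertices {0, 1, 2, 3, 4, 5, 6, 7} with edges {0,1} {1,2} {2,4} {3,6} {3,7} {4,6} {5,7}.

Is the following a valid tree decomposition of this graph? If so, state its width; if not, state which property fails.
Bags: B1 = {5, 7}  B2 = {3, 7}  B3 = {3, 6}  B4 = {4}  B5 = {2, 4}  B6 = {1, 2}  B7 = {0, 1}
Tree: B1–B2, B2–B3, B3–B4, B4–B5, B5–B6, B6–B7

A tree decomposition must satisfy three properties: every vertex lies in some bag; for every edge, both endpoints lie together in some bag; and for every vertex, the bags containing it form a connected subtree. Here edge (6,4) lies in no bag, so the decomposition is invalid.

No — edge (6,4) lies in no bag.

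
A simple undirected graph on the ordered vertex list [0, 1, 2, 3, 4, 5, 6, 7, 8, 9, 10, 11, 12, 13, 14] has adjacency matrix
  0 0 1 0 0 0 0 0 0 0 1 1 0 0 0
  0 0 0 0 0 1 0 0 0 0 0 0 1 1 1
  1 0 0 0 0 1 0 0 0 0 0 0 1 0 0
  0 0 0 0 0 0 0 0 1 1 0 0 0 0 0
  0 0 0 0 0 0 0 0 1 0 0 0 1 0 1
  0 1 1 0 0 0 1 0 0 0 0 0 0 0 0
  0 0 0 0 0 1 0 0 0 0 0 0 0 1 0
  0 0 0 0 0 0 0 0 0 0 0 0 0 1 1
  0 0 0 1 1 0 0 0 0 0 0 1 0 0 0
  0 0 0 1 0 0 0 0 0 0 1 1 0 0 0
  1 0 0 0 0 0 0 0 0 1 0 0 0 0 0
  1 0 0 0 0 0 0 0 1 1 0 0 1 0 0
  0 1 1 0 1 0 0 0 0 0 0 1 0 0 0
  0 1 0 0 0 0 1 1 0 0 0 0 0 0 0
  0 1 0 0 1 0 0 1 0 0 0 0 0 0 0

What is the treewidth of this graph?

A width-3 tree decomposition is:
Bags: B1 = {6, 7, 13, 14}  B2 = {1, 6, 13, 14}  B3 = {1, 5, 6, 14}  B4 = {1, 4, 5, 14}  B5 = {1, 4, 5, 12}  B6 = {2, 4, 5, 12}  B7 = {2, 4, 8, 12}  B8 = {2, 8, 11, 12}  B9 = {0, 2, 8, 11}  B10 = {0, 3, 8, 11}  B11 = {0, 3, 9, 11}  B12 = {0, 3, 9, 10}
Tree: B1–B2, B2–B3, B3–B4, B4–B5, B5–B6, B6–B7, B7–B8, B8–B9, B9–B10, B10–B11, B11–B12
Each bag holds 4 vertices, so the decomposition has width 3, which upper-bounds the treewidth. For the lower bound: the 4 vertex sets {6,7,13}, {14}, {1}, {2,4,5,12} are disjoint, each induces a connected subgraph, and every pair is joined by at least one edge of G. Contracting each set to a single vertex therefore yields K_{4} as a minor, and since treewidth is minor-monotone, tw(G) ≥ tw(K_{4}) = 3. Hence tw(G) = 3 exactly.

3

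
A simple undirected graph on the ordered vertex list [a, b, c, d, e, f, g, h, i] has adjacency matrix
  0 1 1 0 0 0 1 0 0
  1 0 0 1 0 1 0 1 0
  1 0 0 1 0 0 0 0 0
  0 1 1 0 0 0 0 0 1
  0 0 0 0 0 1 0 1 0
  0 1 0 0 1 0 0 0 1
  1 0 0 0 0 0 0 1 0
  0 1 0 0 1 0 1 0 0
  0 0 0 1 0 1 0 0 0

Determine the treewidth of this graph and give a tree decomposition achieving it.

Every bag has size at most 4, so the width is 4 − 1 = 3 and tw(G) ≤ 3. For the lower bound: the 4 vertex sets {c,d,i}, {f}, {b}, {a,e,g,h} are disjoint, each induces a connected subgraph, and every pair is joined by at least one edge of G. Contracting each set to a single vertex therefore yields K_{4} as a minor, and since treewidth is minor-monotone, tw(G) ≥ tw(K_{4}) = 3. Hence tw(G) = 3 exactly.

Treewidth 3.
Bags: B1 = {c, d, f, i}  B2 = {b, c, d, f}  B3 = {a, b, c, f}  B4 = {a, b, e, f}  B5 = {a, b, e, h}  B6 = {a, e, g, h}
Tree: B1–B2, B2–B3, B3–B4, B4–B5, B5–B6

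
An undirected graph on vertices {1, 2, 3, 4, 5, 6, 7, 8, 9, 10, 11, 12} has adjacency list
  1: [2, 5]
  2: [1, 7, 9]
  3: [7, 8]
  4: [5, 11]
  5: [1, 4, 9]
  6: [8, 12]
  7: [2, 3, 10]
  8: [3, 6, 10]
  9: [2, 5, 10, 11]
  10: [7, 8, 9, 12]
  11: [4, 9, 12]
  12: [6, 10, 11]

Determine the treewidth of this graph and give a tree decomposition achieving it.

Treewidth 3.
One such decomposition:
Bags: B1 = {3, 6, 7, 8}  B2 = {6, 7, 8, 10}  B3 = {6, 7, 10, 12}  B4 = {2, 7, 10, 12}  B5 = {2, 9, 10, 12}  B6 = {2, 9, 11, 12}  B7 = {1, 2, 9, 11}  B8 = {1, 5, 9, 11}  B9 = {1, 4, 5, 11}
Tree: B1–B2, B2–B3, B3–B4, B4–B5, B5–B6, B6–B7, B7–B8, B8–B9

Each bag holds 4 vertices, so the decomposition has width 3, which upper-bounds the treewidth. For the lower bound: the 4 vertex sets {3,6,8}, {7}, {10}, {2,9,11,12} are disjoint, each induces a connected subgraph, and every pair is joined by at least one edge of G. Contracting each set to a single vertex therefore yields K_{4} as a minor, and since treewidth is minor-monotone, tw(G) ≥ tw(K_{4}) = 3. The upper and lower bounds meet at 3, so that is the treewidth.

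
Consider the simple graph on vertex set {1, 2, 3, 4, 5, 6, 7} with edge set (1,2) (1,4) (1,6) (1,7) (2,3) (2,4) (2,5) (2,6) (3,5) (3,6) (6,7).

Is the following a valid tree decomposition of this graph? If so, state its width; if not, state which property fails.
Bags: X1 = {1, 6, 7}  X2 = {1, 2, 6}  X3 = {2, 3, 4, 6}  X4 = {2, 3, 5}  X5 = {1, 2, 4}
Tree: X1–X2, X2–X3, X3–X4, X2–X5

A tree decomposition must satisfy three properties: every vertex lies in some bag; for every edge, both endpoints lie together in some bag; and for every vertex, the bags containing it form a connected subtree. Here bags containing vertex 4 are not connected in the tree, so the decomposition is invalid.

No — bags containing vertex 4 are not connected in the tree.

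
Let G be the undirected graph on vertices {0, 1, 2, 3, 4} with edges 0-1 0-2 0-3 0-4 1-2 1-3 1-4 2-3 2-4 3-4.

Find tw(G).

4

A width-4 tree decomposition is:
Bags: B1 = {0, 1, 2, 3, 4}
Tree: (single bag)
A single bag containing all 5 vertices is trivially a valid decomposition of width 4. For the lower bound, the 5 vertices {0, 1, 2, 3, 4} are pairwise adjacent, and any tree decomposition puts a clique entirely inside one bag — forcing width ≥ 4. The upper and lower bounds meet at 4, so that is the treewidth.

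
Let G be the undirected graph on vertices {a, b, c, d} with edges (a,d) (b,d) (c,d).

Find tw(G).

1

A width-1 tree decomposition is:
Bags: B1 = {b, d}  B2 = {c, d}  B3 = {a, d}
Tree: B1–B2, B2–B3
The largest bag has 2 vertices, giving width 1; this decomposition certifies tw(G) ≤ 1. Any graph with an edge has treewidth ≥ 1, and G has the edge b–d. Therefore the treewidth is 1.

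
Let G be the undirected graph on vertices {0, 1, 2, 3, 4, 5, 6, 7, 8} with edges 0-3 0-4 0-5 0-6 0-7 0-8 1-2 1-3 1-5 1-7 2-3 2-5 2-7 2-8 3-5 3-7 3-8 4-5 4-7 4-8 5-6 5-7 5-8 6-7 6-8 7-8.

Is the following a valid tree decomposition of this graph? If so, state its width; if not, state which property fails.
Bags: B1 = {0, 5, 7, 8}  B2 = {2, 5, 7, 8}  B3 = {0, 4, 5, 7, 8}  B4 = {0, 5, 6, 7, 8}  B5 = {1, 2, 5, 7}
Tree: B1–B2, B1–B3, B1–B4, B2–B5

No — vertex 3 appears in no bag.

A tree decomposition must satisfy three properties: every vertex lies in some bag; for every edge, both endpoints lie together in some bag; and for every vertex, the bags containing it form a connected subtree. Here vertex 3 appears in no bag, so the decomposition is invalid.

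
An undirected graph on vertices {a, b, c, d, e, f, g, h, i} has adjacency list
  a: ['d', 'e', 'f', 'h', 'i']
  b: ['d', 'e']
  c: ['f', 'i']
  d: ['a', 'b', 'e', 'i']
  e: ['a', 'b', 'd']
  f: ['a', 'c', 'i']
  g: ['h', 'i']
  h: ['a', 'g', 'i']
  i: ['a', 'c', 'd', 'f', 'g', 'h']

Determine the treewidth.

2

A width-2 tree decomposition is:
Bags: B1 = {a, f, i}  B2 = {a, h, i}  B3 = {g, h, i}  B4 = {a, d, i}  B5 = {c, f, i}  B6 = {a, d, e}  B7 = {b, d, e}
Tree: B1–B2, B2–B3, B2–B4, B1–B5, B4–B6, B6–B7
Each bag holds 3 vertices, so the decomposition has width 2, which upper-bounds the treewidth. Conversely, {a, d, e} is a clique of size 3, and the vertices of any clique must share a bag in every tree decomposition; so some bag has ≥ 3 vertices and tw(G) ≥ 2. Therefore the treewidth is 2.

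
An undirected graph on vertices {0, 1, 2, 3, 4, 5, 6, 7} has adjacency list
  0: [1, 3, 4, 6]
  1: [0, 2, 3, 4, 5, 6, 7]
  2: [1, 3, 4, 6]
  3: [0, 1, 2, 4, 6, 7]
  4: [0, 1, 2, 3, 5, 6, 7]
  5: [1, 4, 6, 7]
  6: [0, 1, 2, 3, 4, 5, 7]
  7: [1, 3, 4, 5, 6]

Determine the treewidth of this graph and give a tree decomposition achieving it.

Every bag has size at most 5, so the width is 5 − 1 = 4 and tw(G) ≤ 4. On the other hand G contains the 5-clique {0, 1, 3, 4, 6}. A clique must lie in a single bag of any decomposition, so no decomposition can have width below 4. Hence tw(G) = 4 exactly.

Treewidth 4.
Bags: B1 = {1, 2, 3, 4, 6}  B2 = {1, 3, 4, 6, 7}  B3 = {1, 4, 5, 6, 7}  B4 = {0, 1, 3, 4, 6}
Tree: B1–B2, B2–B3, B1–B4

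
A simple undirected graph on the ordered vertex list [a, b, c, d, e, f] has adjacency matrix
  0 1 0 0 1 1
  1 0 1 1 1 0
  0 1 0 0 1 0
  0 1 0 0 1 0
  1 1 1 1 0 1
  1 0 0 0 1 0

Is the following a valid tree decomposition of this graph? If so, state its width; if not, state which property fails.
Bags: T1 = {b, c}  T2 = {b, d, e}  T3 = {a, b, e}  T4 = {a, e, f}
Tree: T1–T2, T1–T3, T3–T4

No — edge (e,c) lies in no bag.

A tree decomposition must satisfy three properties: every vertex lies in some bag; for every edge, both endpoints lie together in some bag; and for every vertex, the bags containing it form a connected subtree. Here edge (e,c) lies in no bag, so the decomposition is invalid.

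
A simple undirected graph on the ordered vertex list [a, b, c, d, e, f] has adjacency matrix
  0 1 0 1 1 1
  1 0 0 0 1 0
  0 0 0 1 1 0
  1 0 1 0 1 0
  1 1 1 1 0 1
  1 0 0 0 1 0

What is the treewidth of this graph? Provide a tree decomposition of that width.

Each bag holds 3 vertices, so the decomposition has width 2, which upper-bounds the treewidth. For the lower bound, the 3 vertices {c, d, e} are pairwise adjacent, and any tree decomposition puts a clique entirely inside one bag — forcing width ≥ 2. Therefore the treewidth is 2.

Treewidth 2.
One such decomposition:
Bags: B1 = {a, e, f}  B2 = {a, d, e}  B3 = {a, b, e}  B4 = {c, d, e}
Tree: B1–B2, B1–B3, B2–B4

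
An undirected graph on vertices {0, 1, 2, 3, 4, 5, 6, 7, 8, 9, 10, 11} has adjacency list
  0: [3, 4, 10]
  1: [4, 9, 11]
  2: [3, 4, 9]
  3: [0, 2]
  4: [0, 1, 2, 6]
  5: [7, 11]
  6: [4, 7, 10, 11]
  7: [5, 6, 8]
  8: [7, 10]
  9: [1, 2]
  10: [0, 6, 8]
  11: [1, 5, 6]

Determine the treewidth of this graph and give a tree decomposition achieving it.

Every bag has size at most 4, so the width is 4 − 1 = 3 and tw(G) ≤ 3. For the lower bound: the 4 vertex sets {5,7,8}, {11}, {6}, {0,1,4,10} are disjoint, each induces a connected subgraph, and every pair is joined by at least one edge of G. Contracting each set to a single vertex therefore yields K_{4} as a minor, and since treewidth is minor-monotone, tw(G) ≥ tw(K_{4}) = 3. Combining the bounds, tw(G) = 3.

Treewidth 3.
One optimal decomposition is:
Bags: B1 = {5, 7, 8, 11}  B2 = {6, 7, 8, 11}  B3 = {6, 8, 10, 11}  B4 = {1, 6, 10, 11}  B5 = {1, 4, 6, 10}  B6 = {0, 1, 4, 10}  B7 = {0, 1, 4, 9}  B8 = {0, 2, 4, 9}  B9 = {0, 2, 3, 9}
Tree: B1–B2, B2–B3, B3–B4, B4–B5, B5–B6, B6–B7, B7–B8, B8–B9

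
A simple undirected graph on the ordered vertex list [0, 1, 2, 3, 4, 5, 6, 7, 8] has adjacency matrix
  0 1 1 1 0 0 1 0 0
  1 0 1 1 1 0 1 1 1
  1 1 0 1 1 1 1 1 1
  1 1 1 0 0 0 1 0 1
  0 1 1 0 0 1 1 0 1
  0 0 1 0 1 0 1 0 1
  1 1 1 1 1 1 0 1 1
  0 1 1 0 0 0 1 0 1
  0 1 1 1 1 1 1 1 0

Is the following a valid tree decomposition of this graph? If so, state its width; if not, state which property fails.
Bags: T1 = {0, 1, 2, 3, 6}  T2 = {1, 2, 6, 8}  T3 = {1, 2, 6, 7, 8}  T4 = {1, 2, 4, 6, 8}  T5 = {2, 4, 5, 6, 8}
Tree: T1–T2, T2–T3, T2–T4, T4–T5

A tree decomposition must satisfy three properties: every vertex lies in some bag; for every edge, both endpoints lie together in some bag; and for every vertex, the bags containing it form a connected subtree. Here edge (3,8) lies in no bag, so the decomposition is invalid.

No — edge (3,8) lies in no bag.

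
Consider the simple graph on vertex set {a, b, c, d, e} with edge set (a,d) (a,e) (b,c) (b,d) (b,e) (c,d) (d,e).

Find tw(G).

A width-2 tree decomposition is:
Bags: B1 = {a, d, e}  B2 = {b, d, e}  B3 = {b, c, d}
Tree: B1–B2, B2–B3
Each bag holds 3 vertices, so the decomposition has width 2, which upper-bounds the treewidth. Conversely, {a, d, e} is a clique of size 3, and the vertices of any clique must share a bag in every tree decomposition; so some bag has ≥ 3 vertices and tw(G) ≥ 2. Combining the bounds, tw(G) = 2.

2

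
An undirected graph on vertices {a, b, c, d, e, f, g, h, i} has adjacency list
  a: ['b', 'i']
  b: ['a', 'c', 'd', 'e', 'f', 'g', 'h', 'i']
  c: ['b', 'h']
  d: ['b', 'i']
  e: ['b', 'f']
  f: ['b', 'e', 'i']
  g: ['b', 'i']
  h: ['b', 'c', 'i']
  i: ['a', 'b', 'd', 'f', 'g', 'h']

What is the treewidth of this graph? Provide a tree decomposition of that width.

Treewidth 2.
One optimal decomposition is:
Bags: B1 = {b, h, i}  B2 = {b, c, h}  B3 = {a, b, i}  B4 = {b, d, i}  B5 = {b, f, i}  B6 = {b, g, i}  B7 = {b, e, f}
Tree: B1–B2, B1–B3, B1–B4, B4–B5, B5–B6, B5–B7

Each bag holds 3 vertices, so the decomposition has width 2, which upper-bounds the treewidth. On the other hand G contains the 3-clique {b, e, f}. A clique must lie in a single bag of any decomposition, so no decomposition can have width below 2. Therefore the treewidth is 2.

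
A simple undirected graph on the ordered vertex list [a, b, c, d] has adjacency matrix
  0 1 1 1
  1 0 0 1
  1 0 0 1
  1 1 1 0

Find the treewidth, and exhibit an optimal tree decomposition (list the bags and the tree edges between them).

Treewidth 2.
One such decomposition:
Bags: B1 = {a, c, d}  B2 = {a, b, d}
Tree: B1–B2

Every bag has size at most 3, so the width is 3 − 1 = 2 and tw(G) ≤ 2. Conversely, {a, c, d} is a clique of size 3, and the vertices of any clique must share a bag in every tree decomposition; so some bag has ≥ 3 vertices and tw(G) ≥ 2. Hence tw(G) = 2 exactly.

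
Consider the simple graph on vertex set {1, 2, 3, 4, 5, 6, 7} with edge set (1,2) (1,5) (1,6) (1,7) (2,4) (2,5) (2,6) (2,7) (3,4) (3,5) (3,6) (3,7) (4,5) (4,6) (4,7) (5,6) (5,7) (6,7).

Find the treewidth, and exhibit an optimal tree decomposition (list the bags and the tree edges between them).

Every bag has size at most 5, so the width is 5 − 1 = 4 and tw(G) ≤ 4. For the lower bound, the 5 vertices {1, 2, 5, 6, 7} are pairwise adjacent, and any tree decomposition puts a clique entirely inside one bag — forcing width ≥ 4. Therefore the treewidth is 4.

Treewidth 4.
Bags: B1 = {2, 4, 5, 6, 7}  B2 = {1, 2, 5, 6, 7}  B3 = {3, 4, 5, 6, 7}
Tree: B1–B2, B1–B3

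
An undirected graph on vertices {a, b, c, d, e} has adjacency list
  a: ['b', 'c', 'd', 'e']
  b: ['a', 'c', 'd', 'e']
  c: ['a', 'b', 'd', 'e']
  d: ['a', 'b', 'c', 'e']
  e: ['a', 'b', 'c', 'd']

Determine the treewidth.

A width-4 tree decomposition is:
Bags: B1 = {a, b, c, d, e}
Tree: (single bag)
A single bag containing all 5 vertices is trivially a valid decomposition of width 4. On the other hand G contains the 5-clique {a, b, c, d, e}. A clique must lie in a single bag of any decomposition, so no decomposition can have width below 4. Therefore the treewidth is 4.

4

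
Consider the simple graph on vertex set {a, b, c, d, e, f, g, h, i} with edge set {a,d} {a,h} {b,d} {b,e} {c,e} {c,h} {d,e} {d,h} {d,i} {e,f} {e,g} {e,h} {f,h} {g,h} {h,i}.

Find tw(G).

A width-2 tree decomposition is:
Bags: B1 = {d, e, h}  B2 = {b, d, e}  B3 = {c, e, h}  B4 = {d, h, i}  B5 = {e, g, h}  B6 = {e, f, h}  B7 = {a, d, h}
Tree: B1–B2, B1–B3, B1–B4, B1–B5, B1–B6, B4–B7
The largest bag has 3 vertices, giving width 2; this decomposition certifies tw(G) ≤ 2. On the other hand G contains the 3-clique {d, e, h}. A clique must lie in a single bag of any decomposition, so no decomposition can have width below 2. Hence tw(G) = 2 exactly.

2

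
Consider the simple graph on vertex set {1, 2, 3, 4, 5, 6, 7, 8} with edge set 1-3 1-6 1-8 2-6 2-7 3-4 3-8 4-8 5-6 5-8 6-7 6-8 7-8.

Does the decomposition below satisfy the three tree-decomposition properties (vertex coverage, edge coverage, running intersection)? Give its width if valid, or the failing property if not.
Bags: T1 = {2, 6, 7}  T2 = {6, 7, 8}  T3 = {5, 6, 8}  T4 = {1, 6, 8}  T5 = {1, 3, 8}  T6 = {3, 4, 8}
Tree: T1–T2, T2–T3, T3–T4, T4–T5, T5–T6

Yes; width 2.

Every vertex of G appears in some bag (union = {1, 2, 3, 4, 5, 6, 7, 8}); every edge is covered by a bag; and for each vertex v the set of bags containing v is connected in the bag tree. The decomposition is therefore valid. The largest bag has 3 vertices, so the width is 2.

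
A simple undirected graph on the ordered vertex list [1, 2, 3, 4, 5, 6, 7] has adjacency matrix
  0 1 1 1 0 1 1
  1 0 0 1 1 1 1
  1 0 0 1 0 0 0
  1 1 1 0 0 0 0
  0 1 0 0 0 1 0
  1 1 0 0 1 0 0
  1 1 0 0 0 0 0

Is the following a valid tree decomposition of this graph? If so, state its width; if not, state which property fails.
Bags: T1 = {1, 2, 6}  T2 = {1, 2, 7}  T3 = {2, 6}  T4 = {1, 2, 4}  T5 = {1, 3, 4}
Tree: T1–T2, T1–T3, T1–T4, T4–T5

No — vertex 5 appears in no bag.

A tree decomposition must satisfy three properties: every vertex lies in some bag; for every edge, both endpoints lie together in some bag; and for every vertex, the bags containing it form a connected subtree. Here vertex 5 appears in no bag, so the decomposition is invalid.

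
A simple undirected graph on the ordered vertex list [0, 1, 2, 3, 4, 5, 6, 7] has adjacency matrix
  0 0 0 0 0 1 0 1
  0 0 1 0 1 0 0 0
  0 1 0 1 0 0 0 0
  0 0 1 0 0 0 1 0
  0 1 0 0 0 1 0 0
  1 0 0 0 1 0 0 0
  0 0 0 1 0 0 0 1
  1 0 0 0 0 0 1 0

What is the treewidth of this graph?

A width-2 tree decomposition is:
Bags: B1 = {0, 4, 5}  B2 = {0, 1, 4}  B3 = {0, 1, 2}  B4 = {0, 2, 3}  B5 = {0, 3, 6}  B6 = {0, 6, 7}
Tree: B1–B2, B2–B3, B3–B4, B4–B5, B5–B6
Every bag has size at most 3, so the width is 3 − 1 = 2 and tw(G) ≤ 2. The edges 0–5–4–1–2–3–6–7–0 form a cycle, so G is not a tree and its treewidth is at least 2. Combining the bounds, tw(G) = 2.

2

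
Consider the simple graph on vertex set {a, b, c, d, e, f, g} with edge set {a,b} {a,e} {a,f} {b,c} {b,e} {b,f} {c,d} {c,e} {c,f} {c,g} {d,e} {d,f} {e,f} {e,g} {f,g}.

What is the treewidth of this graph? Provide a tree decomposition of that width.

The largest bag has 4 vertices, giving width 3; this decomposition certifies tw(G) ≤ 3. Conversely, {c, d, e, f} is a clique of size 4, and the vertices of any clique must share a bag in every tree decomposition; so some bag has ≥ 4 vertices and tw(G) ≥ 3. The upper and lower bounds meet at 3, so that is the treewidth.

Treewidth 3.
One such decomposition:
Bags: B1 = {b, c, e, f}  B2 = {a, b, e, f}  B3 = {c, e, f, g}  B4 = {c, d, e, f}
Tree: B1–B2, B1–B3, B1–B4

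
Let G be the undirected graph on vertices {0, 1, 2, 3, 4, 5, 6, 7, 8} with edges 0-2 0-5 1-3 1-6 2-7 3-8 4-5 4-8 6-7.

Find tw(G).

2

A width-2 tree decomposition is:
Bags: B1 = {1, 3, 8}  B2 = {1, 4, 8}  B3 = {1, 4, 5}  B4 = {0, 1, 5}  B5 = {0, 1, 2}  B6 = {1, 2, 7}  B7 = {1, 6, 7}
Tree: B1–B2, B2–B3, B3–B4, B4–B5, B5–B6, B6–B7
The largest bag has 3 vertices, giving width 2; this decomposition certifies tw(G) ≤ 2. For the lower bound, G contains the cycle 1–3–8–4–5–0–2–7–6–1, so G is not a forest; only forests have treewidth ≤ 1, hence tw(G) ≥ 2. Hence tw(G) = 2 exactly.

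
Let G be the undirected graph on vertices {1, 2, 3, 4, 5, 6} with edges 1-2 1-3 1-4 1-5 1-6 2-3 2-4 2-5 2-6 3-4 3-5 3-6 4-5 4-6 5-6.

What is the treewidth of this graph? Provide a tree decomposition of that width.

A single bag containing all 6 vertices is trivially a valid decomposition of width 5. On the other hand G contains the 6-clique {1, 2, 3, 4, 5, 6}. A clique must lie in a single bag of any decomposition, so no decomposition can have width below 5. Hence tw(G) = 5 exactly.

Treewidth 5.
One such decomposition:
Bags: B1 = {1, 2, 3, 4, 5, 6}
Tree: (single bag)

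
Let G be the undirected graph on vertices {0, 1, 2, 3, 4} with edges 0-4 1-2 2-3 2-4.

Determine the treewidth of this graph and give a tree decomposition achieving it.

Treewidth 1.
Bags: B1 = {2, 4}  B2 = {2, 3}  B3 = {0, 4}  B4 = {1, 2}
Tree: B1–B2, B1–B3, B2–B4

Each bag holds 2 vertices, so the decomposition has width 1, which upper-bounds the treewidth. Any graph with an edge has treewidth ≥ 1, and G has the edge 4–2. The upper and lower bounds meet at 1, so that is the treewidth.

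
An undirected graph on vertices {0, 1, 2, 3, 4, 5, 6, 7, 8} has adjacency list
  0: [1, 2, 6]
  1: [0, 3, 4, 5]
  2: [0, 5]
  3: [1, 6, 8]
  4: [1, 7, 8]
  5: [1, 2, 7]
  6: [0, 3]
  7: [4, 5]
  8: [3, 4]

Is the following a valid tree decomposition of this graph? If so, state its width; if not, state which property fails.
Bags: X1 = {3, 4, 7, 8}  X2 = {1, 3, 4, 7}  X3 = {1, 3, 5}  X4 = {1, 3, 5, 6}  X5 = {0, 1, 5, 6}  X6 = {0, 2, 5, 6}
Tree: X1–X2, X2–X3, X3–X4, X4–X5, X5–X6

No — edge (7,5) lies in no bag.

A tree decomposition must satisfy three properties: every vertex lies in some bag; for every edge, both endpoints lie together in some bag; and for every vertex, the bags containing it form a connected subtree. Here edge (7,5) lies in no bag, so the decomposition is invalid.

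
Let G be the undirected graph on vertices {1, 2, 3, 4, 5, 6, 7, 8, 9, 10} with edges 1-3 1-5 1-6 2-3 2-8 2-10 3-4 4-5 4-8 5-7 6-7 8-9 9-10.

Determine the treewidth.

A width-2 tree decomposition is:
Bags: B1 = {1, 6, 7}  B2 = {1, 5, 7}  B3 = {1, 3, 5}  B4 = {3, 4, 5}  B5 = {2, 3, 4}  B6 = {2, 4, 8}  B7 = {2, 8, 10}  B8 = {8, 9, 10}
Tree: B1–B2, B2–B3, B3–B4, B4–B5, B5–B6, B6–B7, B7–B8
Each bag holds 3 vertices, so the decomposition has width 2, which upper-bounds the treewidth. The edges 6–7–5–1–6 form a cycle, so G is not a tree and its treewidth is at least 2. The upper and lower bounds meet at 2, so that is the treewidth.

2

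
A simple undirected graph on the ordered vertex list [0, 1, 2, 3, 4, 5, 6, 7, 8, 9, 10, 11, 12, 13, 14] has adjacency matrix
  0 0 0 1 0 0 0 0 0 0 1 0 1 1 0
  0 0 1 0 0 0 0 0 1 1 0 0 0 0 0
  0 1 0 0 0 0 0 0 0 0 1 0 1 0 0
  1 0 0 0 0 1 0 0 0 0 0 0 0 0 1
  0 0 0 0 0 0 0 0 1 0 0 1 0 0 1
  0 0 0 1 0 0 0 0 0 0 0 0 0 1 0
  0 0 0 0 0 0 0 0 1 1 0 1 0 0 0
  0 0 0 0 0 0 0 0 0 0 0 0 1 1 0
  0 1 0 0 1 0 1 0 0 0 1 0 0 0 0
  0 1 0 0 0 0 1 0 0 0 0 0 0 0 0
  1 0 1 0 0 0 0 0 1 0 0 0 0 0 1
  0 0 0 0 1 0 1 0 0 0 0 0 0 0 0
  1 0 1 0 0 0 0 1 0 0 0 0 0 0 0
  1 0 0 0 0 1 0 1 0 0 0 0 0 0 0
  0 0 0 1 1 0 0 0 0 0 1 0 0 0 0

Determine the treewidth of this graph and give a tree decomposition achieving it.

Each bag holds 4 vertices, so the decomposition has width 3, which upper-bounds the treewidth. For the lower bound: the 4 vertex sets {5,7,13}, {12}, {0}, {2,3,10,14} are disjoint, each induces a connected subgraph, and every pair is joined by at least one edge of G. Contracting each set to a single vertex therefore yields K_{4} as a minor, and since treewidth is minor-monotone, tw(G) ≥ tw(K_{4}) = 3. Hence tw(G) = 3 exactly.

Treewidth 3.
One such decomposition:
Bags: B1 = {5, 7, 12, 13}  B2 = {0, 5, 12, 13}  B3 = {0, 3, 5, 12}  B4 = {0, 2, 3, 12}  B5 = {0, 2, 3, 10}  B6 = {2, 3, 10, 14}  B7 = {1, 2, 10, 14}  B8 = {1, 8, 10, 14}  B9 = {1, 4, 8, 14}  B10 = {1, 4, 8, 9}  B11 = {4, 6, 8, 9}  B12 = {4, 6, 9, 11}
Tree: B1–B2, B2–B3, B3–B4, B4–B5, B5–B6, B6–B7, B7–B8, B8–B9, B9–B10, B10–B11, B11–B12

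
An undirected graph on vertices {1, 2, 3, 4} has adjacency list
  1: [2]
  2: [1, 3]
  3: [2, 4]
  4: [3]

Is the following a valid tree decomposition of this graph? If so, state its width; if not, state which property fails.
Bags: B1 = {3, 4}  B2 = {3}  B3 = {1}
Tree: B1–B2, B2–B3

A tree decomposition must satisfy three properties: every vertex lies in some bag; for every edge, both endpoints lie together in some bag; and for every vertex, the bags containing it form a connected subtree. Here vertex 2 appears in no bag, so the decomposition is invalid.

No — vertex 2 appears in no bag.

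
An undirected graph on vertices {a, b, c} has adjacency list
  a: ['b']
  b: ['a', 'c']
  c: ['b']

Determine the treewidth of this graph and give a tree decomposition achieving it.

Treewidth 1.
One such decomposition:
Bags: B1 = {a, b}  B2 = {b, c}
Tree: B1–B2

Each bag holds 2 vertices, so the decomposition has width 1, which upper-bounds the treewidth. Since G has at least one edge (e.g. a–b), it is not an edgeless graph, so tw(G) ≥ 1. The upper and lower bounds meet at 1, so that is the treewidth.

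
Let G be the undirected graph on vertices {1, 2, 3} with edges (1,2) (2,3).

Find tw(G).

A width-1 tree decomposition is:
Bags: B1 = {2, 3}  B2 = {1, 2}
Tree: B1–B2
Each bag holds 2 vertices, so the decomposition has width 1, which upper-bounds the treewidth. Since G has at least one edge (e.g. 2–3), it is not an edgeless graph, so tw(G) ≥ 1. The upper and lower bounds meet at 1, so that is the treewidth.

1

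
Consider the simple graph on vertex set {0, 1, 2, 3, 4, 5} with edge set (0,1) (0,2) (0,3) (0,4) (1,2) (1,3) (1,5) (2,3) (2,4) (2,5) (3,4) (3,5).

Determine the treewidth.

3

A width-3 tree decomposition is:
Bags: B1 = {0, 1, 2, 3}  B2 = {1, 2, 3, 5}  B3 = {0, 2, 3, 4}
Tree: B1–B2, B1–B3
Every bag has size at most 4, so the width is 4 − 1 = 3 and tw(G) ≤ 3. On the other hand G contains the 4-clique {0, 1, 2, 3}. A clique must lie in a single bag of any decomposition, so no decomposition can have width below 3. Combining the bounds, tw(G) = 3.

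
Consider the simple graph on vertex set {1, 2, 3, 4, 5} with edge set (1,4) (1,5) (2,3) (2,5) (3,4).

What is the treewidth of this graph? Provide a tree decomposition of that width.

Every bag has size at most 3, so the width is 3 − 1 = 2 and tw(G) ≤ 2. For the lower bound, G contains the cycle 1–4–3–2–5–1, so G is not a forest; only forests have treewidth ≤ 1, hence tw(G) ≥ 2. The upper and lower bounds meet at 2, so that is the treewidth.

Treewidth 2.
One such decomposition:
Bags: B1 = {1, 3, 4}  B2 = {1, 2, 3}  B3 = {1, 2, 5}
Tree: B1–B2, B2–B3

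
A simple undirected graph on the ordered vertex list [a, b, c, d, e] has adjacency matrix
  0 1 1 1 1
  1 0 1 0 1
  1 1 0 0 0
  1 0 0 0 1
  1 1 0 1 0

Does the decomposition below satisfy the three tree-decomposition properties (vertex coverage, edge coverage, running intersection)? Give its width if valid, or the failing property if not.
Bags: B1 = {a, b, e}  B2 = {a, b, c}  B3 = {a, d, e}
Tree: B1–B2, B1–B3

Every vertex of G appears in some bag (union = {a, b, c, d, e}); every edge is covered by a bag; and for each vertex v the set of bags containing v is connected in the bag tree. The decomposition is therefore valid. The largest bag has 3 vertices, so the width is 2.

Yes; width 2.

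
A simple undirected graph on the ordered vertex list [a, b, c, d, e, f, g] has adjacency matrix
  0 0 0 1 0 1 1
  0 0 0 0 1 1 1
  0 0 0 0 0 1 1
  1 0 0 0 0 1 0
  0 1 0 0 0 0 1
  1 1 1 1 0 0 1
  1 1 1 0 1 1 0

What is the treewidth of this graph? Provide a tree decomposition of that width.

The largest bag has 3 vertices, giving width 2; this decomposition certifies tw(G) ≤ 2. Conversely, {b, e, g} is a clique of size 3, and the vertices of any clique must share a bag in every tree decomposition; so some bag has ≥ 3 vertices and tw(G) ≥ 2. The upper and lower bounds meet at 2, so that is the treewidth.

Treewidth 2.
One such decomposition:
Bags: B1 = {a, f, g}  B2 = {a, d, f}  B3 = {b, f, g}  B4 = {b, e, g}  B5 = {c, f, g}
Tree: B1–B2, B1–B3, B3–B4, B1–B5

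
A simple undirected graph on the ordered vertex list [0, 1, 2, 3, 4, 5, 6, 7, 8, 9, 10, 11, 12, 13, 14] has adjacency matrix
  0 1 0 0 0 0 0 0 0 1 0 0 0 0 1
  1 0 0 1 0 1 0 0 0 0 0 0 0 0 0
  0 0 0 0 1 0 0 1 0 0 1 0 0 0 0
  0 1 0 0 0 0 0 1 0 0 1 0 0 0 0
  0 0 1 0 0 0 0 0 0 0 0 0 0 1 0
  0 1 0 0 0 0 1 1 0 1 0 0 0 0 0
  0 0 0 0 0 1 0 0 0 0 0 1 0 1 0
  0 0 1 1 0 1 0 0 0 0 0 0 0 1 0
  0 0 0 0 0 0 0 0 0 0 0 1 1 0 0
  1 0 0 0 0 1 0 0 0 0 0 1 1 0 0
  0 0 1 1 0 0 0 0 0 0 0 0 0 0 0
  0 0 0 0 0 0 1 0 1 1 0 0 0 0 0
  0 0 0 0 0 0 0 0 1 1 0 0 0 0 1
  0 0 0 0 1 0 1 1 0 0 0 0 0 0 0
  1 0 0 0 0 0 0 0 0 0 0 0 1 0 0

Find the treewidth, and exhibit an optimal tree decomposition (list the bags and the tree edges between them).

Treewidth 3.
Bags: B1 = {2, 3, 4, 10}  B2 = {2, 3, 4, 7}  B3 = {3, 4, 7, 13}  B4 = {1, 3, 7, 13}  B5 = {1, 5, 7, 13}  B6 = {1, 5, 6, 13}  B7 = {0, 1, 5, 6}  B8 = {0, 5, 6, 9}  B9 = {0, 6, 9, 11}  B10 = {0, 9, 11, 14}  B11 = {9, 11, 12, 14}  B12 = {8, 11, 12, 14}
Tree: B1–B2, B2–B3, B3–B4, B4–B5, B5–B6, B6–B7, B7–B8, B8–B9, B9–B10, B10–B11, B11–B12

The largest bag has 4 vertices, giving width 3; this decomposition certifies tw(G) ≤ 3. For the lower bound: the 4 vertex sets {2,4,10}, {3}, {7}, {1,5,6,13} are disjoint, each induces a connected subgraph, and every pair is joined by at least one edge of G. Contracting each set to a single vertex therefore yields K_{4} as a minor, and since treewidth is minor-monotone, tw(G) ≥ tw(K_{4}) = 3. The upper and lower bounds meet at 3, so that is the treewidth.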